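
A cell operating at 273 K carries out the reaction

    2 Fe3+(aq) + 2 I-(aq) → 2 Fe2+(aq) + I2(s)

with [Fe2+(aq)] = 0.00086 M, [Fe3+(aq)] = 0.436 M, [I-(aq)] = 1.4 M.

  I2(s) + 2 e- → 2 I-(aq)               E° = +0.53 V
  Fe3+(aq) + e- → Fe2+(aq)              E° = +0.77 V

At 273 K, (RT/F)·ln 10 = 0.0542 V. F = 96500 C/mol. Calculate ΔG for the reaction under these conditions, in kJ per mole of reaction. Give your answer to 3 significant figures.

−76.1 kJ/mol

With Fe³⁺/Fe²⁺ reduced at the cathode, E°cell = +0.77 − (+0.53) = +0.24 V and n = 2.
Q = [Fe2+(aq)]^2 / ([Fe3+(aq)]^2·[I-(aq)]^2) = 1.99×10^−6, so log Q = −5.702 and E = +0.24 − (0.0542/2)(−5.702) = +0.3945 V.
ΔG = −nFE = −(2)(96500)(+0.3945) J/mol = −76.1 kJ/mol.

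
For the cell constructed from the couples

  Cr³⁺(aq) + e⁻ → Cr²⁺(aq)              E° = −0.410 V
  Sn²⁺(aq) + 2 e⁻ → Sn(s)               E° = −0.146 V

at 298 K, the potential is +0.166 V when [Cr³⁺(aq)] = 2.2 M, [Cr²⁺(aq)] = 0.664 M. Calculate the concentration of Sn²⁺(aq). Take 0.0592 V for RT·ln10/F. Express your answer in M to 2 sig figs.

With Sn²⁺/Sn at the cathode and Cr³⁺/Cr²⁺ at the anode, E°cell = −0.146 − (−0.410) = +0.264 V (n = 2).
From the Nernst equation, log Q = n(E° − E)/0.0592 = 2·(+0.264 − (+0.166))/0.0592 = 3.311.
Balancing electrons gives Sn²⁺(aq) + 2 Cr²⁺(aq) → Sn(s) + 2 Cr³⁺(aq); thus Q = [Cr³⁺(aq)]^2 / ([Sn²⁺(aq)]·[Cr²⁺(aq)]^2).
Substituting the known concentrations and solving, log [Sn²⁺(aq)] = −2.270 and [Sn²⁺(aq)] = 0.0054 M.

0.0054 M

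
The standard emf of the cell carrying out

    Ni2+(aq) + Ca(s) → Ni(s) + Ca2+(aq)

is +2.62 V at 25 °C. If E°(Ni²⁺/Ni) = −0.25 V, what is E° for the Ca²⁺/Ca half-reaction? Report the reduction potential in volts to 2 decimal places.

In the reaction as written the Ni²⁺/Ni couple is reduced (cathode) and Ca²⁺/Ca is oxidized (anode), so E°cell = E°(Ni²⁺/Ni) − E°(Ca²⁺/Ca).
E°(Ca²⁺/Ca) = E°(cathode) − E°cell = −0.25 − (+2.62) = −2.87 V.

−2.87 V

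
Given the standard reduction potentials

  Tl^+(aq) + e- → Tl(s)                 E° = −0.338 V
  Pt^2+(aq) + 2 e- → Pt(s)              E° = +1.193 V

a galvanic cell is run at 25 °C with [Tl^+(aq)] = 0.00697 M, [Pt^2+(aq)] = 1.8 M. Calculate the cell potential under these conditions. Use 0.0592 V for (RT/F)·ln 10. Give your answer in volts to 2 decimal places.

Pt²⁺/Pt is reduced (cathode, E° = +1.193 V) and Tl⁺/Tl is oxidized (anode).
E°cell = +1.193 − (−0.338) = +1.531 V, with n = 2 electrons transferred.
For the overall reaction Pt^2+(aq) + 2 Tl(s) → Pt(s) + 2 Tl^+(aq), Q = [Tl^+(aq)]^2 / [Pt^2+(aq)] = 2.7×10^−5, giving log Q = −4.569.
Applying E = E° − (RT ln10/nF)·log Q gives +1.531 − (0.0592/2)(−4.569) = +1.67 V.

+1.67 V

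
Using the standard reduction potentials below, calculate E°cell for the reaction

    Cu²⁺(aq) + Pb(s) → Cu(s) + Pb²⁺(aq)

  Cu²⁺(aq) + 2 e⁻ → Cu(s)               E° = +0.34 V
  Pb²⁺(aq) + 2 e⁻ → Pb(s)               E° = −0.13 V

+0.47 V

In the reaction as written, Cu²⁺(aq) is reduced (cathode) and Pb²⁺(aq) is produced by oxidation at the anode.
E°cell = E°(cathode) − E°(anode) = +0.34 − (−0.13) = +0.47 V.
The positive value indicates the reaction is spontaneous as written.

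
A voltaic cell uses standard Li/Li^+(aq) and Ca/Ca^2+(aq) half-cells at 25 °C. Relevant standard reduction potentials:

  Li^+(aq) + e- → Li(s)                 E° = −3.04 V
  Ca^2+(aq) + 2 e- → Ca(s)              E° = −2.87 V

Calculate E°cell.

+0.17 V

Of the two couples in this cell, the one with the more positive reduction potential is reduced at the cathode: here that is Ca²⁺/Ca (−2.87 V); Li⁺/Li (−3.04 V) is the anode.
E°cell = E°(cathode) − E°(anode) = −2.87 − (−3.04) = +0.17 V.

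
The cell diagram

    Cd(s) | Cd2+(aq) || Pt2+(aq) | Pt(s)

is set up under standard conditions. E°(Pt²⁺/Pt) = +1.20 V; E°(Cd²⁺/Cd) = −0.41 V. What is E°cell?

+1.61 V

By convention the left-hand electrode in cell notation is the anode (oxidation) and the right-hand electrode is the cathode (reduction).
E°cell = E°(right) − E°(left) = +1.20 − (−0.41) = +1.61 V.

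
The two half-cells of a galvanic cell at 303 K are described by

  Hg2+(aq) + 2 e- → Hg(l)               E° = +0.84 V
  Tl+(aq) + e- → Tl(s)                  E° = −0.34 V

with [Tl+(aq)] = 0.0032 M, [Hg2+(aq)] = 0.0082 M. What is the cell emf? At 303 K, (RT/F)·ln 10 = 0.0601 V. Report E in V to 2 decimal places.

+1.27 V

The Hg²⁺/Hg couple has the more positive E°, so it is the cathode; Tl⁺/Tl is the anode.
E°cell = E°cat − E°an = +0.84 − (−0.34) = +1.18 V; n = 2.
For the overall reaction Hg2+(aq) + 2 Tl(s) → Hg(l) + 2 Tl+(aq), Q = [Tl+(aq)]^2 / [Hg2+(aq)] = 0.00125, giving log Q = −2.904.
E = E° − (0.0601/n)·log Q = +1.18 − (0.0601/2)(−2.904) = +1.27 V.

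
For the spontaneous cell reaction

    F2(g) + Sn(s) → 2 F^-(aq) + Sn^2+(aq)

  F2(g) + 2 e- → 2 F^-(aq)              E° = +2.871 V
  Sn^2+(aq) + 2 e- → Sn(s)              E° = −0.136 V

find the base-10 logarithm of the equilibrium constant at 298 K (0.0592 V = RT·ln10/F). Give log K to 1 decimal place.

The F₂/F⁻ couple is reduced (cathode); E°cell = +2.871 − (−0.136) = +3.007 V with n = 2.
At equilibrium E = 0, so log K = nE°cell / 0.0592 = (2)(+3.007) / 0.0592 = 101.6.

log K = 101.6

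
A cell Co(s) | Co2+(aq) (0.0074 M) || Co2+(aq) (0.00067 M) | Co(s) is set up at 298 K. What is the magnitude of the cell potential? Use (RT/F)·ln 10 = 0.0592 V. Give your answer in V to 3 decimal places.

For a concentration cell E°cell = 0, since both electrodes use the same couple.
The compartment with the higher Co2+(aq) concentration (0.0074 M) acts as the cathode; ions are reduced there and produced at the dilute (0.00067 M) anode.
With n = 2, Ecell = −(0.0592/2)·log([dilute]/[conc]) = −(0.0592/2)·log(0.00067/0.0074) = +0.031 V.

0.031 V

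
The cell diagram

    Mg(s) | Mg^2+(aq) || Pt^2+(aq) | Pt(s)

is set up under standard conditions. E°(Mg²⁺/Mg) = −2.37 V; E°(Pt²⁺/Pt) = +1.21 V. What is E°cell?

By convention the left-hand electrode in cell notation is the anode (oxidation) and the right-hand electrode is the cathode (reduction).
E°cell = E°(right) − E°(left) = +1.21 − (−2.37) = +3.58 V.

+3.58 V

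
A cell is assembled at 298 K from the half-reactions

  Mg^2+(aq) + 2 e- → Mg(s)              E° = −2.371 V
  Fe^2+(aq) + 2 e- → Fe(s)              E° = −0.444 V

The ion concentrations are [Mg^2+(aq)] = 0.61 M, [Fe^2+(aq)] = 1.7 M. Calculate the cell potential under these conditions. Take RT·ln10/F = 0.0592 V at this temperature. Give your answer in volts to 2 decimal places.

The Fe²⁺/Fe couple has the more positive E°, so it is the cathode; Mg²⁺/Mg is the anode.
E°cell = E°cat − E°an = −0.444 − (−2.371) = +1.927 V; n = 2.
The balanced reaction is Fe^2+(aq) + Mg(s) → Fe(s) + Mg^2+(aq), so Q = [Mg^2+(aq)] / [Fe^2+(aq)] = 0.359 and log Q = −0.445.
Applying E = E° − (RT ln10/nF)·log Q gives +1.927 − (0.0592/2)(−0.445) = +1.94 V.

+1.94 V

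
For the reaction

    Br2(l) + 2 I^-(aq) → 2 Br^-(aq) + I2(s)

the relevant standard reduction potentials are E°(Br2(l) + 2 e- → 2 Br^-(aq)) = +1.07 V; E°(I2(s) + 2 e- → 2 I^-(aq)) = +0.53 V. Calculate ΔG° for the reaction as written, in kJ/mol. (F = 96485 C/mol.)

−104 kJ/mol

In the reaction as written Br2(l) is reduced, so the Br₂/Br⁻ couple is the cathode and I₂/I⁻ is the anode.
E°cell = +1.07 − (+0.53) = +0.54 V; balancing electrons gives n = 2.
ΔG° = −nFE°cell = −(2)(96485)(+0.54) J/mol = −104 kJ/mol.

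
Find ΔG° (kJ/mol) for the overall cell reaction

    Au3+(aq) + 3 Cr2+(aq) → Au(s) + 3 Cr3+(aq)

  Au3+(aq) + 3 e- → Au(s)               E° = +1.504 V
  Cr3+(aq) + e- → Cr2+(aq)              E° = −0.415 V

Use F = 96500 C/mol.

−556 kJ/mol

In the reaction as written Au3+(aq) is reduced, so the Au³⁺/Au couple is the cathode and Cr³⁺/Cr²⁺ is the anode.
E°cell = +1.504 − (−0.415) = +1.919 V; balancing electrons gives n = 3.
ΔG° = −nFE°cell = −(3)(96500)(+1.919) J/mol = −556 kJ/mol.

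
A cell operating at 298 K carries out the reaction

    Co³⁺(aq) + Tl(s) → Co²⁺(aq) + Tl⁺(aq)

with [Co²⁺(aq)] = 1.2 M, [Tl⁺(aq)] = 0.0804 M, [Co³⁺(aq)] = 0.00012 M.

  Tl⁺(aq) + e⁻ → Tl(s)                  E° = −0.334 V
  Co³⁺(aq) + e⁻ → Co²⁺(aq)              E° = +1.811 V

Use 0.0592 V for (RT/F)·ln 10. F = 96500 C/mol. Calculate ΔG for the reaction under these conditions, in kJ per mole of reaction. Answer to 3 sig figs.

−190 kJ/mol

E°cell = +1.811 − (−0.334) = +2.145 V; the balanced reaction transfers n = 1 electron.
Q = ([Co²⁺(aq)]·[Tl⁺(aq)]) / [Co³⁺(aq)] = 804, so log Q = 2.905 and E = +2.145 − (0.0592/1)(2.905) = +1.9730 V.
Finally ΔG = −nFE = −(1)(96500 C/mol)(+1.9730 V) = −190 kJ/mol.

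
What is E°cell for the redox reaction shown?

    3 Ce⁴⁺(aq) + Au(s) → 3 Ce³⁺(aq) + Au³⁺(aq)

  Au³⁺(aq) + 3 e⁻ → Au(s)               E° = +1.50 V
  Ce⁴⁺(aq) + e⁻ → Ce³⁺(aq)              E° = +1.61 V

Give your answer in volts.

+0.11 V

In the reaction as written, Ce⁴⁺(aq) is reduced (cathode) and Au³⁺(aq) is produced by oxidation at the anode.
E°cell = E°(cathode) − E°(anode) = +1.61 − (+1.50) = +0.11 V.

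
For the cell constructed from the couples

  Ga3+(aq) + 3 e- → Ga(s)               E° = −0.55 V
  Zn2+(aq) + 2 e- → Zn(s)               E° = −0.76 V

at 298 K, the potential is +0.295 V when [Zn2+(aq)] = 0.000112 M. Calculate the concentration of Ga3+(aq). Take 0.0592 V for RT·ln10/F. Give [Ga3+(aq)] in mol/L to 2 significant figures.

With Ga³⁺/Ga at the cathode and Zn²⁺/Zn at the anode, E°cell = −0.55 − (−0.76) = +0.21 V (n = 6).
Since E = E° − (0.0592/n)·log Q, log Q = n(E° − E)/0.0592 = −8.615.
Balancing electrons gives 2 Ga3+(aq) + 3 Zn(s) → 2 Ga(s) + 3 Zn2+(aq); thus Q = [Zn2+(aq)]^3 / [Ga3+(aq)]^2.
Isolating [Ga3+(aq)] in Q = 10^{−8.615} yields log [Ga3+(aq)] = −1.619, i.e. 0.024 M.

0.024 M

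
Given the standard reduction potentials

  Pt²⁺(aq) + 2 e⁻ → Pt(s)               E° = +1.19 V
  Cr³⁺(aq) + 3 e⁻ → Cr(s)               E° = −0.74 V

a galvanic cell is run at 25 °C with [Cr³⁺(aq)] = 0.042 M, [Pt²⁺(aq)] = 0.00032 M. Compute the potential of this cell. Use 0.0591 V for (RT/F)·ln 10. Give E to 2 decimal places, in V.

Since E°(Pt²⁺/Pt) > E°(Cr³⁺/Cr), Pt²⁺/Pt serves as the cathode.
E°cell = E°cat − E°an = +1.19 − (−0.74) = +1.93 V; n = 6.
Balancing gives 3 Pt²⁺(aq) + 2 Cr(s) → 3 Pt(s) + 2 Cr³⁺(aq); hence Q = [Cr³⁺(aq)]^2 / [Pt²⁺(aq)]^3 = 5.38×10^7 (log Q = 7.731).
Applying E = E° − (RT ln10/nF)·log Q gives +1.93 − (0.0591/6)(7.731) = +1.85 V.

+1.85 V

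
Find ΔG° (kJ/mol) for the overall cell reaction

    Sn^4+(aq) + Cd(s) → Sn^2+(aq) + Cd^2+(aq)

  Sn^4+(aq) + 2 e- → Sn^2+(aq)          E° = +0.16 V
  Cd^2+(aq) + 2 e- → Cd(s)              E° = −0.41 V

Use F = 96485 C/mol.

−110 kJ/mol

In the reaction as written Sn^4+(aq) is reduced, so the Sn⁴⁺/Sn²⁺ couple is the cathode and Cd²⁺/Cd is the anode.
E°cell = +0.16 − (−0.41) = +0.57 V; balancing electrons gives n = 2.
ΔG° = −nFE°cell = −(2)(96485)(+0.57) J/mol = −110 kJ/mol.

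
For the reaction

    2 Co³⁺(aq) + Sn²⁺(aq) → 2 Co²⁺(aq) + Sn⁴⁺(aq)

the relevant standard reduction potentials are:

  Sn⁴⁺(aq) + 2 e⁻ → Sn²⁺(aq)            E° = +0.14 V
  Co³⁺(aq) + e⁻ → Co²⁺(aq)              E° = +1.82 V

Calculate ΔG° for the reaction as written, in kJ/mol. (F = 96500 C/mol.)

−324 kJ/mol

In the reaction as written Co³⁺(aq) is reduced, so the Co³⁺/Co²⁺ couple is the cathode and Sn⁴⁺/Sn²⁺ is the anode.
E°cell = +1.82 − (+0.14) = +1.68 V; balancing electrons gives n = 2.
ΔG° = −nFE°cell = −(2)(96500)(+1.68) J/mol = −324 kJ/mol.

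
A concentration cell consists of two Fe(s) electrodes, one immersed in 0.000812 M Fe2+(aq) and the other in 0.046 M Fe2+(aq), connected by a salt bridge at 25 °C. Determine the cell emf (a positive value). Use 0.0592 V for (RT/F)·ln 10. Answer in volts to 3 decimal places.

0.052 V

For a concentration cell E°cell = 0, since both electrodes use the same couple.
The compartment with the higher Fe2+(aq) concentration (0.046 M) acts as the cathode; ions are reduced there and produced at the dilute (0.000812 M) anode.
With n = 2, Ecell = −(0.0592/2)·log([dilute]/[conc]) = −(0.0592/2)·log(0.000812/0.046) = +0.052 V.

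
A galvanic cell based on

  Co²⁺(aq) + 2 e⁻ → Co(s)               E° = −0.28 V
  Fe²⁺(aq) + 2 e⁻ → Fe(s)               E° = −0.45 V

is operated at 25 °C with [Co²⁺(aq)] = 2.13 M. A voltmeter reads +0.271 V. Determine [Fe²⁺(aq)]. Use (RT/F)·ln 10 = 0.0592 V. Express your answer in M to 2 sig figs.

0.00082 M

The Co²⁺/Co couple has the larger reduction potential, so it is the cathode: E°cell = −0.28 − (−0.45) = +0.17 V and n = 2.
Rearranging E = E° − (0.0592/n)·log Q gives log Q = 2(+0.17 − (+0.271))/0.0592 = −3.412.
For Co²⁺(aq) + Fe(s) → Co(s) + Fe²⁺(aq), the reaction quotient is Q = [Fe²⁺(aq)] / [Co²⁺(aq)].
Solving for the unknown gives log [Fe²⁺(aq)] = −3.084, so [Fe²⁺(aq)] ≈ 0.00082 M.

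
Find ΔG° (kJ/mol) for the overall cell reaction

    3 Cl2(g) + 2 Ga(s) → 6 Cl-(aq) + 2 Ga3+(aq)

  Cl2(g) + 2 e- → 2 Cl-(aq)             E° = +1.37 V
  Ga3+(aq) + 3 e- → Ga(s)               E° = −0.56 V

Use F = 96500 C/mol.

−1117 kJ/mol

In the reaction as written Cl2(g) is reduced, so the Cl₂/Cl⁻ couple is the cathode and Ga³⁺/Ga is the anode.
E°cell = +1.37 − (−0.56) = +1.93 V; balancing electrons gives n = 6.
ΔG° = −nFE°cell = −(6)(96500)(+1.93) J/mol = −1117 kJ/mol.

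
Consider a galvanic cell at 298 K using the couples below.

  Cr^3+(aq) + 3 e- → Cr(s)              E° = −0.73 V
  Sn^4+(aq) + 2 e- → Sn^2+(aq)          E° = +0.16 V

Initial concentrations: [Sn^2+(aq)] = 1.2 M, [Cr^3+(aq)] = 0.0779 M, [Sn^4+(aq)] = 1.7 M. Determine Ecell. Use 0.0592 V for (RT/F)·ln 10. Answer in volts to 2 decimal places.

+0.92 V

Sn⁴⁺/Sn²⁺ is reduced (cathode, E° = +0.16 V) and Cr³⁺/Cr is oxidized (anode).
The standard potential is +0.16 − (−0.73) = +0.89 V and the balanced reaction transfers n = 6 electrons.
Balancing gives 3 Sn^4+(aq) + 2 Cr(s) → 3 Sn^2+(aq) + 2 Cr^3+(aq); hence Q = ([Sn^2+(aq)]^3·[Cr^3+(aq)]^2) / [Sn^4+(aq)]^3 = 0.00213 (log Q = −2.671).
Applying E = E° − (RT ln10/nF)·log Q gives +0.89 − (0.0592/6)(−2.671) = +0.92 V.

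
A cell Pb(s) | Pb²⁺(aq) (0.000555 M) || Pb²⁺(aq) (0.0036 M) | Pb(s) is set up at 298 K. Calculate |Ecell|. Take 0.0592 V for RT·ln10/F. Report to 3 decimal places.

For a concentration cell E°cell = 0, since both electrodes use the same couple.
The compartment with the higher Pb²⁺(aq) concentration (0.0036 M) acts as the cathode; ions are reduced there and produced at the dilute (0.000555 M) anode.
With n = 2, Ecell = −(0.0592/2)·log([dilute]/[conc]) = −(0.0592/2)·log(0.000555/0.0036) = +0.024 V.

0.024 V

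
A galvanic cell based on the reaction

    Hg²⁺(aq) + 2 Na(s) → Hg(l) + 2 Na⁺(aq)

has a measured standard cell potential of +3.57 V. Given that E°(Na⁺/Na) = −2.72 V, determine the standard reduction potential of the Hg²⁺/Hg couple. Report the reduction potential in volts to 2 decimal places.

In the reaction as written the Hg²⁺/Hg couple is reduced (cathode) and Na⁺/Na is oxidized (anode), so E°cell = E°(Hg²⁺/Hg) − E°(Na⁺/Na).
E°(Hg²⁺/Hg) = E°cell + E°(anode) = +3.57 + (−2.72) = +0.85 V.

+0.85 V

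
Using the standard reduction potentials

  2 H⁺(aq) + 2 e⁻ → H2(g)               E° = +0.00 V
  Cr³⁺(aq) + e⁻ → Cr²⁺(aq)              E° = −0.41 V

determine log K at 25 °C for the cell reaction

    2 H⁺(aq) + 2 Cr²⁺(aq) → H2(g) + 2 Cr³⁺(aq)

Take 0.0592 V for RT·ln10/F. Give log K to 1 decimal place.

The 2H⁺/H₂ couple is reduced (cathode); E°cell = +0.00 − (−0.41) = +0.41 V with n = 2.
At equilibrium E = 0, so log K = nE°cell / 0.0592 = (2)(+0.41) / 0.0592 = 13.9.

log K = 13.9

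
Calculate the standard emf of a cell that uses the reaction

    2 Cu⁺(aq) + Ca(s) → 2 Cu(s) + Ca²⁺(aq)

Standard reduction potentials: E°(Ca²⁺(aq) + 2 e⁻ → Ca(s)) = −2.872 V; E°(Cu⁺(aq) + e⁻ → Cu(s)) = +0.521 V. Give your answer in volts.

+3.393 V

In the reaction as written, Cu⁺(aq) is reduced (cathode) and Ca²⁺(aq) is produced by oxidation at the anode.
E°cell = E°(cathode) − E°(anode) = +0.521 − (−2.872) = +3.393 V.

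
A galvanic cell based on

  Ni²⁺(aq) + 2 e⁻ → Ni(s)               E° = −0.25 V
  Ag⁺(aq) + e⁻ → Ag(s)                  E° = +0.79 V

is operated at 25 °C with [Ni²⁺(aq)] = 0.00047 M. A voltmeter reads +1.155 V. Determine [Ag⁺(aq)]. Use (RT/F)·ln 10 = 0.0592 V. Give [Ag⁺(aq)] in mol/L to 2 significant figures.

The Ag⁺/Ag couple has the larger reduction potential, so it is the cathode: E°cell = +0.79 − (−0.25) = +1.04 V and n = 2.
Since E = E° − (0.0592/n)·log Q, log Q = n(E° − E)/0.0592 = −3.885.
The balanced reaction is 2 Ag⁺(aq) + Ni(s) → 2 Ag(s) + Ni²⁺(aq), so Q = [Ni²⁺(aq)] / [Ag⁺(aq)]^2.
Substituting the known concentrations and solving, log [Ag⁺(aq)] = 0.279 and [Ag⁺(aq)] = 1.9 M.

1.9 M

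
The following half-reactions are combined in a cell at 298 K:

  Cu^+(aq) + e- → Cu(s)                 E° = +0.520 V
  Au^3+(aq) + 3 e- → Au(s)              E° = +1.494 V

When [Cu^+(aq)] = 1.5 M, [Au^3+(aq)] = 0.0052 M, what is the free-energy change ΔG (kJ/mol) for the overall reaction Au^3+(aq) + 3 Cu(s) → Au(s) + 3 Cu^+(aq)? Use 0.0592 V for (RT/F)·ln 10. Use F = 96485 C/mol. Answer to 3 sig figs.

−266 kJ/mol

The standard cell potential is +1.494 − (+0.520) = +0.974 V, with n = 3 electrons in the balanced equation.
The reaction quotient is [Cu^+(aq)]^3 / [Au^3+(aq)] = 649; by Nernst, E = +0.974 − (0.0592/3)(2.812) = +0.9185 V.
Then ΔG = −nFE = −3 × 96485 × +0.9185 J/mol = −266 kJ/mol.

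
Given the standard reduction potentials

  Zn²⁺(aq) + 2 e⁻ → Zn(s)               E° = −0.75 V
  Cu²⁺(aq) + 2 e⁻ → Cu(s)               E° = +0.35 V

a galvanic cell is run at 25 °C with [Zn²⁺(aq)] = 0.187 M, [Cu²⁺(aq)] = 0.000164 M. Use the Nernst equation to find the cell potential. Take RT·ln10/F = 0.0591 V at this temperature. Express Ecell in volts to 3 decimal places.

+1.010 V

Cu²⁺/Cu is reduced (cathode, E° = +0.35 V) and Zn²⁺/Zn is oxidized (anode).
The standard potential is +0.35 − (−0.75) = +1.10 V and the balanced reaction transfers n = 2 electrons.
For the overall reaction Cu²⁺(aq) + Zn(s) → Cu(s) + Zn²⁺(aq), Q = [Zn²⁺(aq)] / [Cu²⁺(aq)] = 1.14×10^3, giving log Q = 3.057.
By the Nernst equation, E = +1.10 − (0.0591/2)·(3.057) = +1.010 V.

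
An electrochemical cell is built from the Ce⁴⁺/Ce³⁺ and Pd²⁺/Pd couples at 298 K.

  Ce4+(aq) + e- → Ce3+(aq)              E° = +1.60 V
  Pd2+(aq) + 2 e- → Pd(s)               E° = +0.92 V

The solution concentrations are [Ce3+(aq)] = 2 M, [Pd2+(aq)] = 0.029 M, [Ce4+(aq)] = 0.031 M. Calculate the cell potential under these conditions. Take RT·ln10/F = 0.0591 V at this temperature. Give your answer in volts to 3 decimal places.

+0.618 V

The Ce⁴⁺/Ce³⁺ couple has the more positive E°, so it is the cathode; Pd²⁺/Pd is the anode.
The standard potential is +1.60 − (+0.92) = +0.68 V and the balanced reaction transfers n = 2 electrons.
Balancing gives 2 Ce4+(aq) + Pd(s) → 2 Ce3+(aq) + Pd2+(aq); hence Q = ([Ce3+(aq)]^2·[Pd2+(aq)]) / [Ce4+(aq)]^2 = 121 (log Q = 2.082).
By the Nernst equation, E = +0.68 − (0.0591/2)·(2.082) = +0.618 V.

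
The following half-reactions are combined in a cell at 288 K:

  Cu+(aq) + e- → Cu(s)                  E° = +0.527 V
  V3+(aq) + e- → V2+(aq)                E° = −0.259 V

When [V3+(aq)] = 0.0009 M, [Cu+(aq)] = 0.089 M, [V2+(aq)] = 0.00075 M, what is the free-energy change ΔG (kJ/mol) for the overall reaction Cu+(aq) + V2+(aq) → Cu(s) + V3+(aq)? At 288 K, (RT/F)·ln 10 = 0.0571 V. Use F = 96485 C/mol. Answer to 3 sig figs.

−69.6 kJ/mol

E°cell = +0.527 − (−0.259) = +0.786 V; the balanced reaction transfers n = 1 electron.
Q = [V3+(aq)] / ([Cu+(aq)]·[V2+(aq)]) = 13.5, so log Q = 1.130 and E = +0.786 − (0.0571/1)(1.130) = +0.7215 V.
Then ΔG = −nFE = −1 × 96485 × +0.7215 J/mol = −69.6 kJ/mol.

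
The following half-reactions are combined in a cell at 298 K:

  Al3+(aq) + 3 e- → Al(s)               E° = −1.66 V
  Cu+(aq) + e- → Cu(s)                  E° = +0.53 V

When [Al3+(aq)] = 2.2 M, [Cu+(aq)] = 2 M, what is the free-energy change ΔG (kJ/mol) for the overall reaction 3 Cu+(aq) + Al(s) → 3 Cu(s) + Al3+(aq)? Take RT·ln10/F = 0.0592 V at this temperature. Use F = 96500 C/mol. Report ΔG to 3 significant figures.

−637 kJ/mol

With Cu⁺/Cu reduced at the cathode, E°cell = +0.53 − (−1.66) = +2.19 V and n = 3.
Q = [Al3+(aq)] / [Cu+(aq)]^3 = 0.275, so log Q = −0.561 and E = +2.19 − (0.0592/3)(−0.561) = +2.2011 V.
Then ΔG = −nFE = −3 × 96500 × +2.2011 J/mol = −637 kJ/mol.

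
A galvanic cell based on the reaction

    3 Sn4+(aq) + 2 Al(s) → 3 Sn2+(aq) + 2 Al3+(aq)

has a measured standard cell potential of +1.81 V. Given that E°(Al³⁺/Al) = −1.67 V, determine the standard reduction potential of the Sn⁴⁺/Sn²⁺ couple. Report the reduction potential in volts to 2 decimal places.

In the reaction as written the Sn⁴⁺/Sn²⁺ couple is reduced (cathode) and Al³⁺/Al is oxidized (anode), so E°cell = E°(Sn⁴⁺/Sn²⁺) − E°(Al³⁺/Al).
E°(Sn⁴⁺/Sn²⁺) = E°cell + E°(anode) = +1.81 + (−1.67) = +0.14 V.

+0.14 V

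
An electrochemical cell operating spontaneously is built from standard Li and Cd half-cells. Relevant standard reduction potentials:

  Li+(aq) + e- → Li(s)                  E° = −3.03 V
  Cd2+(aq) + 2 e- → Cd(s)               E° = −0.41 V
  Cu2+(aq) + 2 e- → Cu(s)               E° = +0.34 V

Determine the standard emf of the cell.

+2.62 V

The Cd²⁺/Cd couple has the higher E°, so Cd ion is reduced (cathode) and Li is oxidized (anode).
E°cell = E°(cathode) − E°(anode) = −0.41 − (−3.03) = +2.62 V.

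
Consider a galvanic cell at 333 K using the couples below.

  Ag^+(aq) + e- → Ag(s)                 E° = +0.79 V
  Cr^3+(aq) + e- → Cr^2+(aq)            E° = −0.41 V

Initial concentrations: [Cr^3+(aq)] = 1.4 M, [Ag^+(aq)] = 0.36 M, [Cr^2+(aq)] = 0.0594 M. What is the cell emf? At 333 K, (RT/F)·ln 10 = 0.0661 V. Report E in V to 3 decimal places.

+1.080 V

Ag⁺/Ag is reduced (cathode, E° = +0.79 V) and Cr³⁺/Cr²⁺ is oxidized (anode).
The standard potential is +0.79 − (−0.41) = +1.20 V and the balanced reaction transfers n = 1 electron.
For the overall reaction Ag^+(aq) + Cr^2+(aq) → Ag(s) + Cr^3+(aq), Q = [Cr^3+(aq)] / ([Ag^+(aq)]·[Cr^2+(aq)]) = 65.5, giving log Q = 1.816.
Applying E = E° − (RT ln10/nF)·log Q gives +1.20 − (0.0661/1)(1.816) = +1.080 V.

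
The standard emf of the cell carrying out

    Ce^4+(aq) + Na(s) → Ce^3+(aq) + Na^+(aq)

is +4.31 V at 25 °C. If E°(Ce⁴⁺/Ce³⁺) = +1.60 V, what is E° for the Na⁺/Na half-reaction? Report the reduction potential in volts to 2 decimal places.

−2.71 V

In the reaction as written the Ce⁴⁺/Ce³⁺ couple is reduced (cathode) and Na⁺/Na is oxidized (anode), so E°cell = E°(Ce⁴⁺/Ce³⁺) − E°(Na⁺/Na).
E°(Na⁺/Na) = E°(cathode) − E°cell = +1.60 − (+4.31) = −2.71 V.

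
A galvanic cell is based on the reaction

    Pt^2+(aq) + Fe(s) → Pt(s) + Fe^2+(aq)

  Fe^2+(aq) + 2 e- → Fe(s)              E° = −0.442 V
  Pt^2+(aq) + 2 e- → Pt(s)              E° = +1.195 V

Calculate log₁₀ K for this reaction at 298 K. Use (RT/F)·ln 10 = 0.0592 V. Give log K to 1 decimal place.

log K = 55.3

The Pt²⁺/Pt couple is reduced (cathode); E°cell = +1.195 − (−0.442) = +1.637 V with n = 2.
At equilibrium E = 0, so log K = nE°cell / 0.0592 = (2)(+1.637) / 0.0592 = 55.3.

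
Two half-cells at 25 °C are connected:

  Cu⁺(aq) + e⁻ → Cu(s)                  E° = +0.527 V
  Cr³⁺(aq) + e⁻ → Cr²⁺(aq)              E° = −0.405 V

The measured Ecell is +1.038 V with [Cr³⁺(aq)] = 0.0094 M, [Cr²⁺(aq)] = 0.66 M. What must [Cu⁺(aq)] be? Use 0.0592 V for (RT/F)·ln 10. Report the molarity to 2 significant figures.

0.88 M

With Cu⁺/Cu at the cathode and Cr³⁺/Cr²⁺ at the anode, E°cell = +0.527 − (−0.405) = +0.932 V (n = 1).
From the Nernst equation, log Q = n(E° − E)/0.0592 = 1·(+0.932 − (+1.038))/0.0592 = −1.791.
For Cu⁺(aq) + Cr²⁺(aq) → Cu(s) + Cr³⁺(aq), the reaction quotient is Q = [Cr³⁺(aq)] / ([Cu⁺(aq)]·[Cr²⁺(aq)]).
Isolating [Cu⁺(aq)] in Q = 10^{−1.791} yields log [Cu⁺(aq)] = −0.055, i.e. 0.88 M.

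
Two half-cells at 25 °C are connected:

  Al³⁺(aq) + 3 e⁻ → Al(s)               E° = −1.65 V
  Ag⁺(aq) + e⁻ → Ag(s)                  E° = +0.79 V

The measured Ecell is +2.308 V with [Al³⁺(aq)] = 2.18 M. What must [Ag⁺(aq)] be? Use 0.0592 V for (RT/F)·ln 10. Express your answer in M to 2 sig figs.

Ag⁺/Ag is the cathode (higher E°); E°cell = +0.79 − (−1.65) = +2.44 V with n = 3.
From the Nernst equation, log Q = n(E° − E)/0.0592 = 3·(+2.44 − (+2.308))/0.0592 = 6.689.
For 3 Ag⁺(aq) + Al(s) → 3 Ag(s) + Al³⁺(aq), the reaction quotient is Q = [Al³⁺(aq)] / [Ag⁺(aq)]^3.
Isolating [Ag⁺(aq)] in Q = 10^{6.689} yields log [Ag⁺(aq)] = −2.117, i.e. 0.0076 M.

0.0076 M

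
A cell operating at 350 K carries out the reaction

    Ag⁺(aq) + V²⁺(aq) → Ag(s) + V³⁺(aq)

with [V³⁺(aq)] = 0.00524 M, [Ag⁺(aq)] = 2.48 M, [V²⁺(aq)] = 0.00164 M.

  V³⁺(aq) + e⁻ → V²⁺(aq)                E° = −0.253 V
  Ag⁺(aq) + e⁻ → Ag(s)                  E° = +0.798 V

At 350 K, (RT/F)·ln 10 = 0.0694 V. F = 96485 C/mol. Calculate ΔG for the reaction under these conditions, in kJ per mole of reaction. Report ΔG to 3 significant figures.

With Ag⁺/Ag reduced at the cathode, E°cell = +0.798 − (−0.253) = +1.051 V and n = 1.
Here Q = [V³⁺(aq)] / ([Ag⁺(aq)]·[V²⁺(aq)]) = 1.29 (log Q = 0.110), giving E = +1.051 − (0.0694/1)·(0.110) = +1.0434 V.
Finally ΔG = −nFE = −(1)(96485 C/mol)(+1.0434 V) = −101 kJ/mol.

−101 kJ/mol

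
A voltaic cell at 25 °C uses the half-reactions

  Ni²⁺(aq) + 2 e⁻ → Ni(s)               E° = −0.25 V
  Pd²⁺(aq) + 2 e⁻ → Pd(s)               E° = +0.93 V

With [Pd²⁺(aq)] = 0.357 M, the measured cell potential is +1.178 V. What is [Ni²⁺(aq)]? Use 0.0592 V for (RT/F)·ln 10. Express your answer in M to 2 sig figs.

0.42 M

The Pd²⁺/Pd couple has the larger reduction potential, so it is the cathode: E°cell = +0.93 − (−0.25) = +1.18 V and n = 2.
Since E = E° − (0.0592/n)·log Q, log Q = n(E° − E)/0.0592 = 0.068.
Balancing electrons gives Pd²⁺(aq) + Ni(s) → Pd(s) + Ni²⁺(aq); thus Q = [Ni²⁺(aq)] / [Pd²⁺(aq)].
Substituting the known concentrations and solving, log [Ni²⁺(aq)] = −0.379 and [Ni²⁺(aq)] = 0.42 M.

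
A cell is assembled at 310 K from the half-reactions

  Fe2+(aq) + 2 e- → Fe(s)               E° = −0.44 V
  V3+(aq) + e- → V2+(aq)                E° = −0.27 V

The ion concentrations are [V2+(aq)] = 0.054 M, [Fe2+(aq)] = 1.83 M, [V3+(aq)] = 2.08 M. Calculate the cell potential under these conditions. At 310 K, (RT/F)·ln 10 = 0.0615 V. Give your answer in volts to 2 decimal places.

V³⁺/V²⁺ is reduced (cathode, E° = −0.27 V) and Fe²⁺/Fe is oxidized (anode).
E°cell = −0.27 − (−0.44) = +0.17 V, with n = 2 electrons transferred.
Balancing gives 2 V3+(aq) + Fe(s) → 2 V2+(aq) + Fe2+(aq); hence Q = ([V2+(aq)]^2·[Fe2+(aq)]) / [V3+(aq)]^2 = 0.00123 (log Q = −2.909).
E = E° − (0.0615/n)·log Q = +0.17 − (0.0615/2)(−2.909) = +0.26 V.

+0.26 V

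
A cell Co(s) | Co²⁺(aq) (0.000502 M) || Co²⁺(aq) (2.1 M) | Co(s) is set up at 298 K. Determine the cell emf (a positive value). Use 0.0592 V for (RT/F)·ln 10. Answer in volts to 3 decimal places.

0.107 V

For a concentration cell E°cell = 0, since both electrodes use the same couple.
The compartment with the higher Co²⁺(aq) concentration (2.1 M) acts as the cathode; ions are reduced there and produced at the dilute (0.000502 M) anode.
With n = 2, Ecell = −(0.0592/2)·log([dilute]/[conc]) = −(0.0592/2)·log(0.000502/2.1) = +0.107 V.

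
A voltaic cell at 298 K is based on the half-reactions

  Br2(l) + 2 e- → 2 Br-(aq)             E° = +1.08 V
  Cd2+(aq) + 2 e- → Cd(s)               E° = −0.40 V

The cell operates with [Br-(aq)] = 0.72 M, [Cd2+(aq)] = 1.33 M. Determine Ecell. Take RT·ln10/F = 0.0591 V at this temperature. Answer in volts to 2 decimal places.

Since E°(Br₂/Br⁻) > E°(Cd²⁺/Cd), Br₂/Br⁻ serves as the cathode.
The standard potential is +1.08 − (−0.40) = +1.48 V and the balanced reaction transfers n = 2 electrons.
The balanced reaction is Br2(l) + Cd(s) → 2 Br-(aq) + Cd2+(aq), so Q = [Br-(aq)]^2·[Cd2+(aq)] = 0.689 and log Q = −0.161.
By the Nernst equation, E = +1.48 − (0.0591/2)·(−0.161) = +1.48 V.

+1.48 V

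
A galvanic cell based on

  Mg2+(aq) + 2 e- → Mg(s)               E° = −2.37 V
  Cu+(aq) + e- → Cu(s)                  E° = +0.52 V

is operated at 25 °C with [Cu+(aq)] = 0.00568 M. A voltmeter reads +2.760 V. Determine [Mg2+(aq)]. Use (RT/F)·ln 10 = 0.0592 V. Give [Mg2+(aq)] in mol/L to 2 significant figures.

0.80 M

Cu⁺/Cu is the cathode (higher E°); E°cell = +0.52 − (−2.37) = +2.89 V with n = 2.
Rearranging E = E° − (0.0592/n)·log Q gives log Q = 2(+2.89 − (+2.760))/0.0592 = 4.392.
The balanced reaction is 2 Cu+(aq) + Mg(s) → 2 Cu(s) + Mg2+(aq), so Q = [Mg2+(aq)] / [Cu+(aq)]^2.
Solving for the unknown gives log [Mg2+(aq)] = −0.099, so [Mg2+(aq)] ≈ 0.80 M.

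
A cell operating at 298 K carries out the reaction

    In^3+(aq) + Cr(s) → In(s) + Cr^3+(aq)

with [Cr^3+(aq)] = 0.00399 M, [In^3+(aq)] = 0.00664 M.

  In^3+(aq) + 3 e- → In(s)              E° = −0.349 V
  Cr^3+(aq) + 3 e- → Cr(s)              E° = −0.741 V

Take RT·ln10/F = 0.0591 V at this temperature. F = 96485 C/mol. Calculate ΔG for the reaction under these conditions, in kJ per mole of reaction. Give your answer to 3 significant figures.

E°cell = −0.349 − (−0.741) = +0.392 V; the balanced reaction transfers n = 3 electrons.
The reaction quotient is [Cr^3+(aq)] / [In^3+(aq)] = 0.601; by Nernst, E = +0.392 − (0.0591/3)(−0.221) = +0.3964 V.
Then ΔG = −nFE = −3 × 96485 × +0.3964 J/mol = −115 kJ/mol.

−115 kJ/mol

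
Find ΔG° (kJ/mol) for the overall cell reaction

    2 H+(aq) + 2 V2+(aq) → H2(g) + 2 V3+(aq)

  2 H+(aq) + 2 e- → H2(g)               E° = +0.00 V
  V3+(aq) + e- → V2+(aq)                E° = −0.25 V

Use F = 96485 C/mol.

−48.2 kJ/mol

In the reaction as written H+(aq) is reduced, so the 2H⁺/H₂ couple is the cathode and V³⁺/V²⁺ is the anode.
E°cell = +0.00 − (−0.25) = +0.25 V; balancing electrons gives n = 2.
ΔG° = −nFE°cell = −(2)(96485)(+0.25) J/mol = −48.2 kJ/mol.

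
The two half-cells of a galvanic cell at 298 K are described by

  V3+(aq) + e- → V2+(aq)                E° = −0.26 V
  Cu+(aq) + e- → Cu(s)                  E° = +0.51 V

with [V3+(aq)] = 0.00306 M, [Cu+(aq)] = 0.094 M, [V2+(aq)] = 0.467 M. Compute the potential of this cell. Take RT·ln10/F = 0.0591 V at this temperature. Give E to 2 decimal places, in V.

Cu⁺/Cu is reduced (cathode, E° = +0.51 V) and V³⁺/V²⁺ is oxidized (anode).
The standard potential is +0.51 − (−0.26) = +0.77 V and the balanced reaction transfers n = 1 electron.
Balancing gives Cu+(aq) + V2+(aq) → Cu(s) + V3+(aq); hence Q = [V3+(aq)] / ([Cu+(aq)]·[V2+(aq)]) = 0.0697 (log Q = −1.157).
By the Nernst equation, E = +0.77 − (0.0591/1)·(−1.157) = +0.84 V.

+0.84 V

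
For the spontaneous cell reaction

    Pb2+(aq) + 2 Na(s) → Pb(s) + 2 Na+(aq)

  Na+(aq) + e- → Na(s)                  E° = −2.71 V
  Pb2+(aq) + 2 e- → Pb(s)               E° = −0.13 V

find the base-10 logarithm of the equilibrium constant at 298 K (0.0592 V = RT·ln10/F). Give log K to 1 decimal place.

log K = 87.2

The Pb²⁺/Pb couple is reduced (cathode); E°cell = −0.13 − (−2.71) = +2.58 V with n = 2.
At equilibrium E = 0, so log K = nE°cell / 0.0592 = (2)(+2.58) / 0.0592 = 87.2.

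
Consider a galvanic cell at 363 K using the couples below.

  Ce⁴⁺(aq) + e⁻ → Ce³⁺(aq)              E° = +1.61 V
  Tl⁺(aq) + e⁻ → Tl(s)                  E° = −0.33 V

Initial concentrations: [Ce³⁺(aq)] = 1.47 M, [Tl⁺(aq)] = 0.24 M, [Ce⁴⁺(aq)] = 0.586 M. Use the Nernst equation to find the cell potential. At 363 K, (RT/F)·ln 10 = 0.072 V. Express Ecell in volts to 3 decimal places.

Since E°(Ce⁴⁺/Ce³⁺) > E°(Tl⁺/Tl), Ce⁴⁺/Ce³⁺ serves as the cathode.
The standard potential is +1.61 − (−0.33) = +1.94 V and the balanced reaction transfers n = 1 electron.
For the overall reaction Ce⁴⁺(aq) + Tl(s) → Ce³⁺(aq) + Tl⁺(aq), Q = ([Ce³⁺(aq)]·[Tl⁺(aq)]) / [Ce⁴⁺(aq)] = 0.602, giving log Q = −0.220.
E = E° − (0.072/n)·log Q = +1.94 − (0.072/1)(−0.220) = +1.956 V.

+1.956 V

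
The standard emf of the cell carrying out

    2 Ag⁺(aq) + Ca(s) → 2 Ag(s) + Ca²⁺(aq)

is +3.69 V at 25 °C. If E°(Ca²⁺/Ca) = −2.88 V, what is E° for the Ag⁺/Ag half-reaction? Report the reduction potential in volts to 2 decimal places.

+0.81 V

In the reaction as written the Ag⁺/Ag couple is reduced (cathode) and Ca²⁺/Ca is oxidized (anode), so E°cell = E°(Ag⁺/Ag) − E°(Ca²⁺/Ca).
E°(Ag⁺/Ag) = E°cell + E°(anode) = +3.69 + (−2.88) = +0.81 V.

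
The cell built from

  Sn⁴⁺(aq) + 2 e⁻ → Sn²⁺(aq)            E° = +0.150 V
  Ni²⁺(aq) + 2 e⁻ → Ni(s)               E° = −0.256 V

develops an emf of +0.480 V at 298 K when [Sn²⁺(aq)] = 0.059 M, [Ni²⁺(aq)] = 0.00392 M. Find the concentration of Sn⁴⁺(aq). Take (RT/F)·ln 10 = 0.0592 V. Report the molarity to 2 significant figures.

Sn⁴⁺/Sn²⁺ is the cathode (higher E°); E°cell = +0.150 − (−0.256) = +0.406 V with n = 2.
Rearranging E = E° − (0.0592/n)·log Q gives log Q = 2(+0.406 − (+0.480))/0.0592 = −2.500.
The balanced reaction is Sn⁴⁺(aq) + Ni(s) → Sn²⁺(aq) + Ni²⁺(aq), so Q = ([Sn²⁺(aq)]·[Ni²⁺(aq)]) / [Sn⁴⁺(aq)].
Solving for the unknown gives log [Sn⁴⁺(aq)] = −1.136, so [Sn⁴⁺(aq)] ≈ 0.073 M.

0.073 M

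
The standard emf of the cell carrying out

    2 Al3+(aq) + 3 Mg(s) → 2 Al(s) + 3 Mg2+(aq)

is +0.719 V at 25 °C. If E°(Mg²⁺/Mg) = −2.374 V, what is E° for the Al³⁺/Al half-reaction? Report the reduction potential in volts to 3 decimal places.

−1.655 V

In the reaction as written the Al³⁺/Al couple is reduced (cathode) and Mg²⁺/Mg is oxidized (anode), so E°cell = E°(Al³⁺/Al) − E°(Mg²⁺/Mg).
E°(Al³⁺/Al) = E°cell + E°(anode) = +0.719 + (−2.374) = −1.655 V.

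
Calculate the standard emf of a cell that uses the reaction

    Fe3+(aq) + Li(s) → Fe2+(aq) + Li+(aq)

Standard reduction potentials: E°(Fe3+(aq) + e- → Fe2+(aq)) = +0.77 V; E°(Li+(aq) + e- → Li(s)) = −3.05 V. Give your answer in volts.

+3.82 V

Fe3+(aq) gains electrons, so the Fe³⁺/Fe²⁺ couple is the cathode; the Li⁺/Li couple is the anode.
E°cell = E°(cathode) − E°(anode) = +0.77 − (−3.05) = +3.82 V.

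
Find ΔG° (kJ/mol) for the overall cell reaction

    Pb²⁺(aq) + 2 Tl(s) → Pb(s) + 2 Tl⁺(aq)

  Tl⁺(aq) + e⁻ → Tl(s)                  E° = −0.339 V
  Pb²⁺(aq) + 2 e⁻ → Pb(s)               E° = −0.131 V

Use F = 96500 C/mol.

−40.1 kJ/mol

In the reaction as written Pb²⁺(aq) is reduced, so the Pb²⁺/Pb couple is the cathode and Tl⁺/Tl is the anode.
E°cell = −0.131 − (−0.339) = +0.208 V; balancing electrons gives n = 2.
ΔG° = −nFE°cell = −(2)(96500)(+0.208) J/mol = −40.1 kJ/mol.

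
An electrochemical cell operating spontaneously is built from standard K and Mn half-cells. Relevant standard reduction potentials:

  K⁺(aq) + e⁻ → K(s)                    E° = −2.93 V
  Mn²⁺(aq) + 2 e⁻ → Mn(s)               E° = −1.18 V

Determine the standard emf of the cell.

The Mn²⁺/Mn couple has the higher E°, so Mn ion is reduced (cathode) and K is oxidized (anode).
E°cell = E°(cathode) − E°(anode) = −1.18 − (−2.93) = +1.75 V.

+1.75 V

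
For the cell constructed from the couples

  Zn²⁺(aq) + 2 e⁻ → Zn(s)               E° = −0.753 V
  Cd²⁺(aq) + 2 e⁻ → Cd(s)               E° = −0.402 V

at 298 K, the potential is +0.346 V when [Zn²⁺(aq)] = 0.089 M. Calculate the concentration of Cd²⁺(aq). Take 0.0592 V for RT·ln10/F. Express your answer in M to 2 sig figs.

With Cd²⁺/Cd at the cathode and Zn²⁺/Zn at the anode, E°cell = −0.402 − (−0.753) = +0.351 V (n = 2).
From the Nernst equation, log Q = n(E° − E)/0.0592 = 2·(+0.351 − (+0.346))/0.0592 = 0.169.
The balanced reaction is Cd²⁺(aq) + Zn(s) → Cd(s) + Zn²⁺(aq), so Q = [Zn²⁺(aq)] / [Cd²⁺(aq)].
Isolating [Cd²⁺(aq)] in Q = 10^{0.169} yields log [Cd²⁺(aq)] = −1.220, i.e. 0.060 M.

0.060 M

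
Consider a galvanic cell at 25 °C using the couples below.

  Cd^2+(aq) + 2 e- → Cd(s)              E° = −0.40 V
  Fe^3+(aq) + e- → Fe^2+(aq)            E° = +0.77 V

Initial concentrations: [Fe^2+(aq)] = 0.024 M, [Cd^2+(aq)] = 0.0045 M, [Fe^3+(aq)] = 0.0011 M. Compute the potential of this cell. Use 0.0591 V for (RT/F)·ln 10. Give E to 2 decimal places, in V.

Since E°(Fe³⁺/Fe²⁺) > E°(Cd²⁺/Cd), Fe³⁺/Fe²⁺ serves as the cathode.
E°cell = E°cat − E°an = +0.77 − (−0.40) = +1.17 V; n = 2.
Balancing gives 2 Fe^3+(aq) + Cd(s) → 2 Fe^2+(aq) + Cd^2+(aq); hence Q = ([Fe^2+(aq)]^2·[Cd^2+(aq)]) / [Fe^3+(aq)]^2 = 2.14 (log Q = 0.331).
Applying E = E° − (RT ln10/nF)·log Q gives +1.17 − (0.0591/2)(0.331) = +1.16 V.

+1.16 V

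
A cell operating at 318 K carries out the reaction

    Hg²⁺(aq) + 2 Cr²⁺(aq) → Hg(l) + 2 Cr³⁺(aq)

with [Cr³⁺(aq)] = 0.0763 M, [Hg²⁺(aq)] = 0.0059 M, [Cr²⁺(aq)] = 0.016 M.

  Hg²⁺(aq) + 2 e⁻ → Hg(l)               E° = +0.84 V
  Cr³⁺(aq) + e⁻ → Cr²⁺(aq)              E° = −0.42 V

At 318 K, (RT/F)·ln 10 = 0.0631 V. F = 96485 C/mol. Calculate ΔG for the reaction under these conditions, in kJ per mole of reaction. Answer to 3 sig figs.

−221 kJ/mol

The standard cell potential is +0.84 − (−0.42) = +1.26 V, with n = 2 electrons in the balanced equation.
The reaction quotient is [Cr³⁺(aq)]^2 / ([Hg²⁺(aq)]·[Cr²⁺(aq)]^2) = 3.85×10^3; by Nernst, E = +1.26 − (0.0631/2)(3.586) = +1.1469 V.
ΔG = −nFE = −(2)(96485)(+1.1469) J/mol = −221 kJ/mol.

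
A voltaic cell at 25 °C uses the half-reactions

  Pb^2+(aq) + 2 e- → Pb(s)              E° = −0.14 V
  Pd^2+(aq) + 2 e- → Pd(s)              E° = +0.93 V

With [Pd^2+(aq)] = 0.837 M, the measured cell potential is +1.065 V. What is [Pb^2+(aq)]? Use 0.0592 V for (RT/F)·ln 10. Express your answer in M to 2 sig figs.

With Pd²⁺/Pd at the cathode and Pb²⁺/Pb at the anode, E°cell = +0.93 − (−0.14) = +1.07 V (n = 2).
Since E = E° − (0.0592/n)·log Q, log Q = n(E° − E)/0.0592 = 0.169.
For Pd^2+(aq) + Pb(s) → Pd(s) + Pb^2+(aq), the reaction quotient is Q = [Pb^2+(aq)] / [Pd^2+(aq)].
Substituting the known concentrations and solving, log [Pb^2+(aq)] = 0.092 and [Pb^2+(aq)] = 1.2 M.

1.2 M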